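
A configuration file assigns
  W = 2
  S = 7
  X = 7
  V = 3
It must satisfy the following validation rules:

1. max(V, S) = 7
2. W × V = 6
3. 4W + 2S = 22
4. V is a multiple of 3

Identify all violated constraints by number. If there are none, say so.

The assignment satisfies every constraint.

1. max(3, 7) = 7  ✓
2. W × V = 2 × 3 = 6  ✓
3. 4W + 2S = 4(2) + 2(7) = 22  ✓
4. 3 / 3 = 1, so 3 divides 3  ✓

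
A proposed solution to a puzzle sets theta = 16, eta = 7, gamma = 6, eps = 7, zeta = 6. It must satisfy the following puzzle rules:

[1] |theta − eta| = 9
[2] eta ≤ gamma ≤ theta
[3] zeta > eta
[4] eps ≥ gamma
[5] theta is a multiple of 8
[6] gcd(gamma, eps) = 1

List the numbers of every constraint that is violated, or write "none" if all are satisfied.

[1] |16 − 7| = 9  yes
[2] values 7, 6, 16; eta = 7 is not ≤ gamma = 6  no
[3] zeta = 6, eta = 7; 6 ≤ 7 (want >)  no
[4] eps = 7, gamma = 6; 7 ≥ 6  yes
[5] 16 / 8 = 2, so 8 divides 16  yes
[6] gcd(6, 7) = 1  yes

Constraints 2 and 3 do not hold.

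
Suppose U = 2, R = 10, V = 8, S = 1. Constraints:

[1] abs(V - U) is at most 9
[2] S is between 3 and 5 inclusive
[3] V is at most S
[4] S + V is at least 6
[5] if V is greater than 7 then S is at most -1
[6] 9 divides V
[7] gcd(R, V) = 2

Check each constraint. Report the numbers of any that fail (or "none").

[1] abs(8 - 2) = 6; 6 ≤ 9  OK
[2] S = 1 is outside [3, 5]  FAIL
[3] V = 8, S = 1; 8 > 1 (want ≤)  FAIL
[4] S + V = 1 + 8 = 9; 9 ≥ 6  OK
[5] V = 8 > 7, so we need S ≤ -1; but S = 1 > -1  FAIL
[6] 8 = 9*0 + 8, so 9 does not divide 8  FAIL
[7] gcd(10, 8) = 2  OK

Violated: 2, 3, 5, and 6.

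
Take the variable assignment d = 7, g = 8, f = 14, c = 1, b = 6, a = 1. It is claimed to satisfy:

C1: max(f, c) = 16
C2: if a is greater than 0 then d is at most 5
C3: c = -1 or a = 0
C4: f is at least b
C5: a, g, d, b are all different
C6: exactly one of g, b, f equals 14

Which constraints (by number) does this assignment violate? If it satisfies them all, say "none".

C1: max(14, 1) = 14, not 16  no
C2: a = 1 > 0, so we need d ≤ 5; but d = 7 > 5  no
C3: c = 1 ≠ -1 and a = 1 ≠ 0; both disjuncts false  no
C4: f = 14, b = 6; 14 ≥ 6  yes
C5: values 1, 8, 7, 6 are pairwise distinct  yes
C6: g=8, b=6, f=14; 1 of them equals 14  yes

No — constraints 1, 2, 3 are not satisfied.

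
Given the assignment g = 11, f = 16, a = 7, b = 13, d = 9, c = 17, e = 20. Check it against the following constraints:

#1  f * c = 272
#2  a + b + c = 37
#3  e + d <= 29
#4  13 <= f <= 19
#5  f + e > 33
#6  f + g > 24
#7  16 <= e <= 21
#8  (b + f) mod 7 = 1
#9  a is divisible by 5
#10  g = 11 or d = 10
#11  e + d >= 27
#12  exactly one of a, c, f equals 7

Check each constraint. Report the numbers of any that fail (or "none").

Constraint 9 is violated.

#1 f * c = 16 * 17 = 272  ✔
#2 a + b + c = 7 + 13 + 17 = 37  ✔
#3 e + d = 20 + 9 = 29; 29 ≤ 29  ✔
#4 f = 16 lies in [13, 19]  ✔
#5 f + e = 16 + 20 = 36; 36 > 33  ✔
#6 f + g = 16 + 11 = 27; 27 > 24  ✔
#7 e = 20 lies in [16, 21]  ✔
#8 b + f = 29; 29 mod 7 = 1  ✔
#9 7 = 5*1 + 2, so 5 does not divide 7  ✘
#10 g = 11 = 11 (first disjunct)  ✔
#11 e + d = 20 + 9 = 29; 29 ≥ 27  ✔
#12 a=7, c=17, f=16; 1 of them equals 7  ✔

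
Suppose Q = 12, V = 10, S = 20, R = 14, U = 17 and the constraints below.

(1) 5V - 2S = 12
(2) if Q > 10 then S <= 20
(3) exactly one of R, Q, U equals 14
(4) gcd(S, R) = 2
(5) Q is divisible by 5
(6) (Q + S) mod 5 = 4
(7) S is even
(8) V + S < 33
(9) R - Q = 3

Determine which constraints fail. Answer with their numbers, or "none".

The assignment fails constraints 1, 5, 6, 9.

(1) 5V - 2S = 5(10) - 2(20) = 10, not 12 — violated.
(2) Q = 12 > 10, so we need S ≤ 20; S = 20 ≤ 20 — OK.
(3) R=14, Q=12, U=17; 1 of them equals 14 — OK.
(4) gcd(20, 14) = 2 — OK.
(5) 12 = 5*2 + 2, so 5 does not divide 12 — violated.
(6) Q + S = 32; 32 mod 5 = 2, not 4 — violated.
(7) S = 20 is even — OK.
(8) V + S = 10 + 20 = 30; 30 < 33 — OK.
(9) R - Q = 14 - 12 = 2, not 3 — violated.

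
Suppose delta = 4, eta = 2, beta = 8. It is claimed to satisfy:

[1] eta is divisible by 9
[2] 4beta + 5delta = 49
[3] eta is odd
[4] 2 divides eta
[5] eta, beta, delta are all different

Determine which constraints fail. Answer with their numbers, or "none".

Constraints 1, 2, and 3 do not hold.

[1] 2 = 9×0 + 2, so 9 does not divide 2 — violated.
[2] 4beta + 5delta = 4(8) + 5(4) = 52, not 49 — violated.
[3] eta = 2 is even — violated.
[4] 2 / 2 = 1, so 2 divides 2 — satisfied.
[5] values 2, 8, 4 are pairwise distinct — satisfied.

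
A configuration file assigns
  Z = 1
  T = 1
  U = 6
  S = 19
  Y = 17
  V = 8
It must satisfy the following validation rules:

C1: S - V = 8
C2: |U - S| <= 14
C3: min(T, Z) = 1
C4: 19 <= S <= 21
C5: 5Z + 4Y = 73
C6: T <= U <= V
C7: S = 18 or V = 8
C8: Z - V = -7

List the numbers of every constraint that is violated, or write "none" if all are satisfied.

No — constraint 1 is not satisfied.

C1: S - V = 19 - 8 = 11, not 8  no
C2: |6 - 19| = 13; 13 ≤ 14  yes
C3: min(1, 1) = 1  yes
C4: S = 19 lies in [19, 21]  yes
C5: 5Z + 4Y = 5(1) + 4(17) = 73  yes
C6: values 1 <= 6 <= 8  yes
C7: S = 19 ≠ 18, but V = 8 = 8 (second disjunct)  yes
C8: Z - V = 1 - 8 = -7  yes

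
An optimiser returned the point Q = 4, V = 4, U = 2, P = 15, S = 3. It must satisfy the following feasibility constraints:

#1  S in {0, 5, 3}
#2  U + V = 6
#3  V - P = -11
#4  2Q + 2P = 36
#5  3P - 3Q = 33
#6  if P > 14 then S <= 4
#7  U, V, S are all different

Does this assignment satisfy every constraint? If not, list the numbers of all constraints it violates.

#1 S = 3 is in {0, 5, 3}  holds
#2 U + V = 2 + 4 = 6  holds
#3 V - P = 4 - 15 = -11  holds
#4 2Q + 2P = 2(4) + 2(15) = 38, not 36  fails
#5 3P - 3Q = 3(15) - 3(4) = 33  holds
#6 P = 15 > 14, so we need S ≤ 4; S = 3 ≤ 4  holds
#7 values 2, 4, 3 are pairwise distinct  holds

Constraint 4 does not hold.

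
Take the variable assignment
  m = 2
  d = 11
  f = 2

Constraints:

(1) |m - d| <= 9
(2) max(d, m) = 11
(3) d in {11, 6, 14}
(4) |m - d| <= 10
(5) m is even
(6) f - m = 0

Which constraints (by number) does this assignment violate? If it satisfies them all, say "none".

None — every constraint holds.

(1) |2 - 11| = 9; 9 ≤ 9  yes
(2) max(11, 2) = 11  yes
(3) d = 11 is in {11, 6, 14}  yes
(4) |2 - 11| = 9; 9 ≤ 10  yes
(5) m = 2 is even  yes
(6) f - m = 2 - 2 = 0  yes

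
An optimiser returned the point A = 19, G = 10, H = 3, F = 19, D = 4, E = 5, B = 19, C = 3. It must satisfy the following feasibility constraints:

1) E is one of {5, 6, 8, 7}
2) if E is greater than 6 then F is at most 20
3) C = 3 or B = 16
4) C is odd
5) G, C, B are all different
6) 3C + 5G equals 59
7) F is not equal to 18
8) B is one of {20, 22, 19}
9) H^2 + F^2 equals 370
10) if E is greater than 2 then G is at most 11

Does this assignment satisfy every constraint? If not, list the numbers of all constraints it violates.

1) E = 5 is in {5, 6, 8, 7} — holds.
2) E = 5, not > 6; antecedent false, conditional vacuously true — holds.
3) C = 3 = 3 (first disjunct) — holds.
4) C = 3 is odd — holds.
5) values 10, 3, 19 are pairwise distinct — holds.
6) 3C + 5G = 3(3) + 5(10) = 59 — holds.
7) F = 19, and 19 ≠ 18 — holds.
8) B = 19 is in {20, 22, 19} — holds.
9) H^2 + F^2 = 3^2 + 19^2 = 9 + 361 = 370 — holds.
10) E = 5 > 2, so we need G ≤ 11; G = 10 ≤ 11 — holds.

All constraints are satisfied.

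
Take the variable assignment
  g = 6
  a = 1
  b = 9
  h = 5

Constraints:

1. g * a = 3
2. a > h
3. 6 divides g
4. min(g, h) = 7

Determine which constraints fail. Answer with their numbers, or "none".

1. g * a = 6 * 1 = 6, not 3 — fails.
2. a = 1, h = 5; 1 ≤ 5 (want >) — fails.
3. 6 / 6 = 1, so 6 divides 6 — holds.
4. min(6, 5) = 5, not 7 — fails.

The assignment fails constraints 1, 2, and 4.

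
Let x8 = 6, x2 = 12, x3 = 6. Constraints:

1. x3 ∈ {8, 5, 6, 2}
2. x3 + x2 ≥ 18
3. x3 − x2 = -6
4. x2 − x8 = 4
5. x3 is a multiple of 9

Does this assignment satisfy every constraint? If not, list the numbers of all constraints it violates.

The assignment fails constraints 4 and 5.

1. x3 = 6 is in {8, 5, 6, 2}  yes
2. x3 + x2 = 6 + 12 = 18; 18 ≥ 18  yes
3. x3 − x2 = 6 − 12 = -6  yes
4. x2 − x8 = 12 − 6 = 6, not 4  no
5. 6 = 9×0 + 6, so 9 does not divide 6  no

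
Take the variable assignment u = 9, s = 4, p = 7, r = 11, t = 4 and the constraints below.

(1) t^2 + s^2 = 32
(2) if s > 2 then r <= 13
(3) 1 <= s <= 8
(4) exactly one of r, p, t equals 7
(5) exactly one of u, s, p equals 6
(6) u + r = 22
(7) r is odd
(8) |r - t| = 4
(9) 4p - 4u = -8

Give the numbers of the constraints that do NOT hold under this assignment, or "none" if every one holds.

(1) t^2 + s^2 = 4^2 + 4^2 = 16 + 16 = 32  yes
(2) s = 4 > 2, so we need r ≤ 13; r = 11 ≤ 13  yes
(3) s = 4 lies in [1, 8]  yes
(4) r=11, p=7, t=4; 1 of them equals 7  yes
(5) u=9, s=4, p=7; 0 of them equal 6, not exactly one  no
(6) u + r = 9 + 11 = 20, not 22  no
(7) r = 11 is odd  yes
(8) |11 - 4| = 7, not 4  no
(9) 4p - 4u = 4(7) - 4(9) = -8  yes

No — constraints 5, 6, and 8 are not satisfied.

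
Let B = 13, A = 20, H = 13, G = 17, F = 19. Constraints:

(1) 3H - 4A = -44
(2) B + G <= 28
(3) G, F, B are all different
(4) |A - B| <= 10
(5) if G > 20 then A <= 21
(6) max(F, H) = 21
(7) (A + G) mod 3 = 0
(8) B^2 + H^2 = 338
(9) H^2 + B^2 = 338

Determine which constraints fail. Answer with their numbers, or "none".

Violated: 1, 2, 6, 7.

(1) 3H - 4A = 3(13) - 4(20) = -41, not -44  ✗
(2) B + G = 13 + 17 = 30; 30 > 28, bound 28 not met  ✗
(3) values 17, 19, 13 are pairwise distinct  ✓
(4) |20 - 13| = 7; 7 ≤ 10  ✓
(5) G = 17, not > 20; antecedent false, conditional vacuously true  ✓
(6) max(19, 13) = 19, not 21  ✗
(7) A + G = 37; 37 mod 3 = 1, not 0  ✗
(8) B^2 + H^2 = 13^2 + 13^2 = 169 + 169 = 338  ✓
(9) H^2 + B^2 = 13^2 + 13^2 = 169 + 169 = 338  ✓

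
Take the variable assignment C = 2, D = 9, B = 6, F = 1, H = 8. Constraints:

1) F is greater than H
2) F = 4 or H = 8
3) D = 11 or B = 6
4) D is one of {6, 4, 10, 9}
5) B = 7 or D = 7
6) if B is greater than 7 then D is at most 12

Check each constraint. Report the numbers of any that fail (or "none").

Constraints 1, 5 do not hold.

1) F = 1, H = 8; 1 ≤ 8 (want >) — does not hold.
2) F = 1 ≠ 4, but H = 8 = 8 (second disjunct) — holds.
3) D = 9 ≠ 11, but B = 6 = 6 (second disjunct) — holds.
4) D = 9 is in {6, 4, 10, 9} — holds.
5) B = 6 ≠ 7 and D = 9 ≠ 7; both disjuncts false — does not hold.
6) B = 6, not > 7; antecedent false, conditional vacuously true — holds.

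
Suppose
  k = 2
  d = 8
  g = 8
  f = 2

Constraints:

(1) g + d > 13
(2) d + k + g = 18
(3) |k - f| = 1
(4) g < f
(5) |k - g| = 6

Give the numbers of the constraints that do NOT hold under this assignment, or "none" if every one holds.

(1) g + d = 8 + 8 = 16; 16 > 13  holds
(2) d + k + g = 8 + 2 + 8 = 18  holds
(3) |2 - 2| = 0, not 1  fails
(4) g = 8, f = 2; 8 ≥ 2 (want <)  fails
(5) |2 - 8| = 6  holds

The assignment fails constraints 3 and 4.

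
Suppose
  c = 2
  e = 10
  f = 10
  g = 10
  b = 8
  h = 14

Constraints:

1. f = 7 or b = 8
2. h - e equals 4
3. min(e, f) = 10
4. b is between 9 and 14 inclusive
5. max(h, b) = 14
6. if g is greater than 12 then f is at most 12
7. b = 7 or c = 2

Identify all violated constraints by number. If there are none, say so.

Constraint 4 does not hold.

1. f = 10 ≠ 7, but b = 8 = 8 (second disjunct)  true
2. h - e = 14 - 10 = 4  true
3. min(10, 10) = 10  true
4. b = 8 is outside [9, 14]  false
5. max(14, 8) = 14  true
6. g = 10, not > 12; antecedent false, conditional vacuously true  true
7. b = 8 ≠ 7, but c = 2 = 2 (second disjunct)  true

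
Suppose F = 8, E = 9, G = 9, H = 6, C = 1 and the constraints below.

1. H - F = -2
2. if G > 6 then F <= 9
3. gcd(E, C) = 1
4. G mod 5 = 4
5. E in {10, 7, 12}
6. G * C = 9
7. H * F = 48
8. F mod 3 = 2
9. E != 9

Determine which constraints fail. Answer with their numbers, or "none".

1. H - F = 6 - 8 = -2 — holds.
2. G = 9 > 6, so we need F ≤ 9; F = 8 ≤ 9 — holds.
3. gcd(9, 1) = 1 — holds.
4. 9 mod 5 = 4 — holds.
5. E = 9 is not in {10, 7, 12} — fails.
6. G * C = 9 * 1 = 9 — holds.
7. H * F = 6 * 8 = 48 — holds.
8. 8 mod 3 = 2 — holds.
9. E = 9, but 9 is required to differ — fails.

Constraints 5 and 9 are violated.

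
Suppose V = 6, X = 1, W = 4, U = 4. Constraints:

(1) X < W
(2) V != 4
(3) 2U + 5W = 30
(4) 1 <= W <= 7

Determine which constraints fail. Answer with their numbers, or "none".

Constraint 3 is violated.

(1) X = 1, W = 4; 1 < 4 — OK.
(2) V = 6, and 6 ≠ 4 — OK.
(3) 2U + 5W = 2(4) + 5(4) = 28, not 30 — violated.
(4) W = 4 lies in [1, 7] — OK.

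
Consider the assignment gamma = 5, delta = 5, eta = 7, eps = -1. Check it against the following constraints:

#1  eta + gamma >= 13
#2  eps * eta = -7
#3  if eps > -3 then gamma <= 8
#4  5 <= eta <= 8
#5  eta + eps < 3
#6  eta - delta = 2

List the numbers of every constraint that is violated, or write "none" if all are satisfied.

#1 eta + gamma = 7 + 5 = 12; 12 < 13, bound 13 not met — fails.
#2 eps * eta = -1 * 7 = -7 — holds.
#3 eps = -1 > -3, so we need gamma ≤ 8; gamma = 5 ≤ 8 — holds.
#4 eta = 7 lies in [5, 8] — holds.
#5 eta + eps = 7 + (-1) = 6; 6 ≥ 3, bound 3 not met — fails.
#6 eta - delta = 7 - 5 = 2 — holds.

No — constraints 1, 5 are not satisfied.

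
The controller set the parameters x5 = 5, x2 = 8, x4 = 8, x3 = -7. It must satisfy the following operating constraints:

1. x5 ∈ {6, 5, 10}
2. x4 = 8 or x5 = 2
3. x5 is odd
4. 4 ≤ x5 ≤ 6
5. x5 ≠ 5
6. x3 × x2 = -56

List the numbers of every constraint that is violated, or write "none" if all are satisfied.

Constraint 5 is violated.

1. x5 = 5 is in {6, 5, 10}  ✔
2. x4 = 8 = 8 (first disjunct)  ✔
3. x5 = 5 is odd  ✔
4. x5 = 5 lies in [4, 6]  ✔
5. x5 = 5, but 5 is required to differ  ✘
6. x3 × x2 = -7 × 8 = -56  ✔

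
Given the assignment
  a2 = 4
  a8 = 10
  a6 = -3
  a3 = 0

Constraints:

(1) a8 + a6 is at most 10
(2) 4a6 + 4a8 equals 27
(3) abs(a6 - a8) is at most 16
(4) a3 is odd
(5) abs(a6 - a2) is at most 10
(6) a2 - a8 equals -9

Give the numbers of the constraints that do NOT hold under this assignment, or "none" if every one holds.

No — constraints 2, 4, and 6 are not satisfied.

(1) a8 + a6 = 10 + (-3) = 7; 7 ≤ 10  OK
(2) 4a6 + 4a8 = 4(-3) + 4(10) = 28, not 27  FAIL
(3) abs(-3 - 10) = 13; 13 ≤ 16  OK
(4) a3 = 0 is even  FAIL
(5) abs(-3 - 4) = 7; 7 ≤ 10  OK
(6) a2 - a8 = 4 - 10 = -6, not -9  FAIL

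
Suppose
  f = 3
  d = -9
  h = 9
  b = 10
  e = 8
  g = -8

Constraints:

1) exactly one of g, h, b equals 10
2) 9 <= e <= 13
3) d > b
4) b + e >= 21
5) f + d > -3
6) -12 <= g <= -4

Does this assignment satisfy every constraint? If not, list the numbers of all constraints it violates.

1) g=-8, h=9, b=10; 1 of them equals 10 — holds.
2) e = 8 is outside [9, 13] — fails.
3) d = -9, b = 10; -9 ≤ 10 (want >) — fails.
4) b + e = 10 + 8 = 18; 18 < 21, bound 21 not met — fails.
5) f + d = 3 + (-9) = -6; -6 ≤ -3, bound -3 not met — fails.
6) g = -8 lies in [-12, -4] — holds.

Constraints 2, 3, 4, and 5 are violated.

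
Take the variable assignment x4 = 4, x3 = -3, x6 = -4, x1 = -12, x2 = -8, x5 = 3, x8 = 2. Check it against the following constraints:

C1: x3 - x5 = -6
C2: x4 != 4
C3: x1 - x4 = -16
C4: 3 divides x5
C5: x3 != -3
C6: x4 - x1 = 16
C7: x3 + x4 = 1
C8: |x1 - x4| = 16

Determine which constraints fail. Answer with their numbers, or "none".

Constraints 2, 5 do not hold.

C1: x3 - x5 = -3 - 3 = -6 — holds.
C2: x4 = 4, but 4 is required to differ — fails.
C3: x1 - x4 = -12 - 4 = -16 — holds.
C4: 3 / 3 = 1, so 3 divides 3 — holds.
C5: x3 = -3, but -3 is required to differ — fails.
C6: x4 - x1 = 4 - (-12) = 16 — holds.
C7: x3 + x4 = -3 + 4 = 1 — holds.
C8: |-12 - 4| = 16 — holds.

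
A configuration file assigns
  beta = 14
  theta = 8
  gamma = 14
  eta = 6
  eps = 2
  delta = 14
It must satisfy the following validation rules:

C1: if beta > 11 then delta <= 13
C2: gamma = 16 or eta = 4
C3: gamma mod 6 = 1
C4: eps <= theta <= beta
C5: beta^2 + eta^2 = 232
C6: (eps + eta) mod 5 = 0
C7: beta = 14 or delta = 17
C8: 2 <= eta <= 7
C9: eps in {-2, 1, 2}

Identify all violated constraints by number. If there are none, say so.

The assignment fails constraints 1, 2, 3, and 6.

C1: beta = 14 > 11, so we need delta ≤ 13; but delta = 14 > 13  ✗
C2: gamma = 14 ≠ 16 and eta = 6 ≠ 4; both disjuncts false  ✗
C3: 14 mod 6 = 2, not 1  ✗
C4: values 2 <= 8 <= 14  ✓
C5: beta^2 + eta^2 = 14^2 + 6^2 = 196 + 36 = 232  ✓
C6: eps + eta = 8; 8 mod 5 = 3, not 0  ✗
C7: beta = 14 = 14 (first disjunct)  ✓
C8: eta = 6 lies in [2, 7]  ✓
C9: eps = 2 is in {-2, 1, 2}  ✓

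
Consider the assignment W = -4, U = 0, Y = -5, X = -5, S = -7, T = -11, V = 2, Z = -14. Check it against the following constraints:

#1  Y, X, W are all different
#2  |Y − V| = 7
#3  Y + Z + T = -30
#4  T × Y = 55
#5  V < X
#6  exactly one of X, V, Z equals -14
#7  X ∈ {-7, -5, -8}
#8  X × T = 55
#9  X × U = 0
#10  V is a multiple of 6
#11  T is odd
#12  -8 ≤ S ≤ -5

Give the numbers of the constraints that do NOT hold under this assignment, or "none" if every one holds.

#1 Y = X = -5, not all different — does not hold.
#2 |-5 − 2| = 7 — holds.
#3 Y + Z + T = -5 + (-14) + (-11) = -30 — holds.
#4 T × Y = -11 × (-5) = 55 — holds.
#5 V = 2, X = -5; 2 ≥ -5 (want <) — does not hold.
#6 X=-5, V=2, Z=-14; 1 of them equals -14 — holds.
#7 X = -5 is in {-7, -5, -8} — holds.
#8 X × T = -5 × (-11) = 55 — holds.
#9 X × U = -5 × 0 = 0 — holds.
#10 2 = 6×0 + 2, so 6 does not divide 2 — does not hold.
#11 T = -11 is odd — holds.
#12 S = -7 lies in [-8, -5] — holds.

No — constraints 1, 5, 10 are not satisfied.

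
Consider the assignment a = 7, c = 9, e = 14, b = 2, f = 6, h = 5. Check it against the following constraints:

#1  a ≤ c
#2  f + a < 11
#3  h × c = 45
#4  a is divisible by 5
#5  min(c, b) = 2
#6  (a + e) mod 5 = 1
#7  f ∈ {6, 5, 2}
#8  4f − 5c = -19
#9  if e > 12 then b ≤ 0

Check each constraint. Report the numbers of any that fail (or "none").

#1 a = 7, c = 9; 7 ≤ 9  ✓
#2 f + a = 6 + 7 = 13; 13 ≥ 11, bound 11 not met  ✗
#3 h × c = 5 × 9 = 45  ✓
#4 7 = 5×1 + 2, so 5 does not divide 7  ✗
#5 min(9, 2) = 2  ✓
#6 a + e = 21; 21 mod 5 = 1  ✓
#7 f = 6 is in {6, 5, 2}  ✓
#8 4f − 5c = 4(6) − 5(9) = -21, not -19  ✗
#9 e = 14 > 12, so we need b ≤ 0; but b = 2 > 0  ✗

No — constraints 2, 4, 8, and 9 are not satisfied.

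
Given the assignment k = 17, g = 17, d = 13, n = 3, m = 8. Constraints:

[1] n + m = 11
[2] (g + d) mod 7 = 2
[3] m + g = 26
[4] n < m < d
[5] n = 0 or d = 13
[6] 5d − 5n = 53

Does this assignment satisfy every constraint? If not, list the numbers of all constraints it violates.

The assignment fails constraints 3 and 6.

[1] n + m = 3 + 8 = 11 — holds.
[2] g + d = 30; 30 mod 7 = 2 — holds.
[3] m + g = 8 + 17 = 25, not 26 — does not hold.
[4] values 3 < 8 < 13 — holds.
[5] n = 3 ≠ 0, but d = 13 = 13 (second disjunct) — holds.
[6] 5d − 5n = 5(13) − 5(3) = 50, not 53 — does not hold.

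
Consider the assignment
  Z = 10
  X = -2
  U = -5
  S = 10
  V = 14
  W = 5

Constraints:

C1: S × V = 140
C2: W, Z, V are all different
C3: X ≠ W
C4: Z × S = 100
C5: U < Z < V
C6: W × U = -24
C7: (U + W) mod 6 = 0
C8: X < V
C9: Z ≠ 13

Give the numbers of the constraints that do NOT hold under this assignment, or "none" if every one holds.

Violated: 6.

C1: S × V = 10 × 14 = 140 — holds.
C2: values 5, 10, 14 are pairwise distinct — holds.
C3: X = -2, W = 5; distinct — holds.
C4: Z × S = 10 × 10 = 100 — holds.
C5: values -5 < 10 < 14 — holds.
C6: W × U = 5 × (-5) = -25, not -24 — fails.
C7: U + W = 0; 0 mod 6 = 0 — holds.
C8: X = -2, V = 14; -2 < 14 — holds.
C9: Z = 10, and 10 ≠ 13 — holds.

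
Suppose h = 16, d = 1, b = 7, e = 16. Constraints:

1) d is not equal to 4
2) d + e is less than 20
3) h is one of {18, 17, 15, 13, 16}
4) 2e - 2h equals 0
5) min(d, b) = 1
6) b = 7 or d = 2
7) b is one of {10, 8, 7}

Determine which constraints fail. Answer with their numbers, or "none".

Yes — all constraints hold.

1) d = 1, and 1 ≠ 4 — holds.
2) d + e = 1 + 16 = 17; 17 < 20 — holds.
3) h = 16 is in {18, 17, 15, 13, 16} — holds.
4) 2e - 2h = 2(16) - 2(16) = 0 — holds.
5) min(1, 7) = 1 — holds.
6) b = 7 = 7 (first disjunct) — holds.
7) b = 7 is in {10, 8, 7} — holds.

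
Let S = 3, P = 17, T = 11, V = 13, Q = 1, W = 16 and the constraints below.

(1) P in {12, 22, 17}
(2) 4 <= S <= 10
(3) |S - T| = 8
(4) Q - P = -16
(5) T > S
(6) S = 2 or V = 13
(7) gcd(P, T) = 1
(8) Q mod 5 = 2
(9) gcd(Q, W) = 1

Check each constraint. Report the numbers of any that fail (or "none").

(1) P = 17 is in {12, 22, 17}  holds
(2) S = 3 is outside [4, 10]  fails
(3) |3 - 11| = 8  holds
(4) Q - P = 1 - 17 = -16  holds
(5) T = 11, S = 3; 11 > 3  holds
(6) S = 3 ≠ 2, but V = 13 = 13 (second disjunct)  holds
(7) gcd(17, 11) = 1  holds
(8) 1 mod 5 = 1, not 2  fails
(9) gcd(1, 16) = 1  holds

Violated: 2 and 8.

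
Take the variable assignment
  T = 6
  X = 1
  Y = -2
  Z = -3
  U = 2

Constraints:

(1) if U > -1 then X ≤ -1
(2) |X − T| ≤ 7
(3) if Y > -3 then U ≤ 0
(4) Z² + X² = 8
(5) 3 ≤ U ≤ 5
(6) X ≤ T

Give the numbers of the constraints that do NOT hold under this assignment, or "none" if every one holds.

Constraints 1, 3, 4, and 5 do not hold.

(1) U = 2 > -1, so we need X ≤ -1; but X = 1 > -1 — does not hold.
(2) |1 − 6| = 5; 5 ≤ 7 — holds.
(3) Y = -2 > -3, so we need U ≤ 0; but U = 2 > 0 — does not hold.
(4) Z² + X² = (-3)² + 1² = 9 + 1 = 10, not 8 — does not hold.
(5) U = 2 is outside [3, 5] — does not hold.
(6) X = 1, T = 6; 1 ≤ 6 — holds.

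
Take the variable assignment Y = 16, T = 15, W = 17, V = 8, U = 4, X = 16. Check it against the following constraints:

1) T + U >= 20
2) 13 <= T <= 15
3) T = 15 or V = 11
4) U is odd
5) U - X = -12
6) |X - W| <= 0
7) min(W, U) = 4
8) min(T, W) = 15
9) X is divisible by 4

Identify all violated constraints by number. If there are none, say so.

Violated: 1, 4, 6.

1) T + U = 15 + 4 = 19; 19 < 20, bound 20 not met — violated.
2) T = 15 lies in [13, 15] — satisfied.
3) T = 15 = 15 (first disjunct) — satisfied.
4) U = 4 is even — violated.
5) U - X = 4 - 16 = -12 — satisfied.
6) |16 - 17| = 1; 1 > 0, exceeds bound 0 — violated.
7) min(17, 4) = 4 — satisfied.
8) min(15, 17) = 15 — satisfied.
9) 16 / 4 = 4, so 4 divides 16 — satisfied.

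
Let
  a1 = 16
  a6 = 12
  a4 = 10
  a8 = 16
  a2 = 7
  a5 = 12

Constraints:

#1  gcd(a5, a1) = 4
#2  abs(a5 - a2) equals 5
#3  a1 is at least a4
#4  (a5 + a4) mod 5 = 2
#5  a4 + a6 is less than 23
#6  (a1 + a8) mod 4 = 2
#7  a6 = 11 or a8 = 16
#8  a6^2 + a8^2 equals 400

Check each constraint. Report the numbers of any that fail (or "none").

Constraint 6 does not hold.

#1 gcd(12, 16) = 4  holds
#2 abs(12 - 7) = 5  holds
#3 a1 = 16, a4 = 10; 16 ≥ 10  holds
#4 a5 + a4 = 22; 22 mod 5 = 2  holds
#5 a4 + a6 = 10 + 12 = 22; 22 < 23  holds
#6 a1 + a8 = 32; 32 mod 4 = 0, not 2  fails
#7 a6 = 12 ≠ 11, but a8 = 16 = 16 (second disjunct)  holds
#8 a6^2 + a8^2 = 12^2 + 16^2 = 144 + 256 = 400  holds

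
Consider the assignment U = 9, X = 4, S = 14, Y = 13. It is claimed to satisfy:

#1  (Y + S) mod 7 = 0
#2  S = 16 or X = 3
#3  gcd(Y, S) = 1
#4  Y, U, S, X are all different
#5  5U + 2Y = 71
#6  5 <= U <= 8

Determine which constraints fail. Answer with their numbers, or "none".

#1 Y + S = 27; 27 mod 7 = 6, not 0 — fails.
#2 S = 14 ≠ 16 and X = 4 ≠ 3; both disjuncts false — fails.
#3 gcd(13, 14) = 1 — holds.
#4 values 13, 9, 14, 4 are pairwise distinct — holds.
#5 5U + 2Y = 5(9) + 2(13) = 71 — holds.
#6 U = 9 is outside [5, 8] — fails.

No — constraints 1, 2, 6 are not satisfied.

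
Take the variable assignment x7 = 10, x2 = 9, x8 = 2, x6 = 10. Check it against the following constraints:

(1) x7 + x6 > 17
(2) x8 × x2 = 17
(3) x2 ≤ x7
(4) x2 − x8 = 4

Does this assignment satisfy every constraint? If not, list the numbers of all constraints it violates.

(1) x7 + x6 = 10 + 10 = 20; 20 > 17 — OK.
(2) x8 × x2 = 2 × 9 = 18, not 17 — violated.
(3) x2 = 9, x7 = 10; 9 ≤ 10 — OK.
(4) x2 − x8 = 9 − 2 = 7, not 4 — violated.

The assignment fails constraints 2 and 4.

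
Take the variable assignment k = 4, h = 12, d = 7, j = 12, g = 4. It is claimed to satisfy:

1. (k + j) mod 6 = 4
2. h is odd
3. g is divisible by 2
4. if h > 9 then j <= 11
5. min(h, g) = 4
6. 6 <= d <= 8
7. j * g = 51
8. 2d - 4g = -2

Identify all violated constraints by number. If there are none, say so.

Constraints 2, 4, and 7 are violated.

1. k + j = 16; 16 mod 6 = 4 — holds.
2. h = 12 is even — fails.
3. 4 / 2 = 2, so 2 divides 4 — holds.
4. h = 12 > 9, so we need j ≤ 11; but j = 12 > 11 — fails.
5. min(12, 4) = 4 — holds.
6. d = 7 lies in [6, 8] — holds.
7. j * g = 12 * 4 = 48, not 51 — fails.
8. 2d - 4g = 2(7) - 4(4) = -2 — holds.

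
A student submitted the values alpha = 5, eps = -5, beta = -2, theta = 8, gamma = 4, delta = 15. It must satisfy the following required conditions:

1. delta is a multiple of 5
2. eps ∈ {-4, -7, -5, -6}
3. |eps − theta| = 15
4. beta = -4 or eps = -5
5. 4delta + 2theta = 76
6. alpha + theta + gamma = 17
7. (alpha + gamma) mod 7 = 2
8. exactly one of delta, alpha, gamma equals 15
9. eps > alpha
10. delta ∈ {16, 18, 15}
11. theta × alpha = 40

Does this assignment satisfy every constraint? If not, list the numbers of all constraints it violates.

1. 15 / 5 = 3, so 5 divides 15  OK
2. eps = -5 is in {-4, -7, -5, -6}  OK
3. |-5 − 8| = 13, not 15  FAIL
4. beta = -2 ≠ -4, but eps = -5 = -5 (second disjunct)  OK
5. 4delta + 2theta = 4(15) + 2(8) = 76  OK
6. alpha + theta + gamma = 5 + 8 + 4 = 17  OK
7. alpha + gamma = 9; 9 mod 7 = 2  OK
8. delta=15, alpha=5, gamma=4; 1 of them equals 15  OK
9. eps = -5, alpha = 5; -5 ≤ 5 (want >)  FAIL
10. delta = 15 is in {16, 18, 15}  OK
11. theta × alpha = 8 × 5 = 40  OK

Constraints 3, 9 are violated.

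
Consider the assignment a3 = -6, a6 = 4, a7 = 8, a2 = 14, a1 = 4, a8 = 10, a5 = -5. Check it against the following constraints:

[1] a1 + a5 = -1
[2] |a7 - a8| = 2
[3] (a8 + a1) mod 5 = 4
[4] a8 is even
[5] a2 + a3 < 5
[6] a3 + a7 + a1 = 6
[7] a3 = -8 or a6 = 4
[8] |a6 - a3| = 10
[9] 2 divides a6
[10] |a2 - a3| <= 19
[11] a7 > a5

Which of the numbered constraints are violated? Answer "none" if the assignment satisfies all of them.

[1] a1 + a5 = 4 + (-5) = -1 — holds.
[2] |8 - 10| = 2 — holds.
[3] a8 + a1 = 14; 14 mod 5 = 4 — holds.
[4] a8 = 10 is even — holds.
[5] a2 + a3 = 14 + (-6) = 8; 8 ≥ 5, bound 5 not met — does not hold.
[6] a3 + a7 + a1 = -6 + 8 + 4 = 6 — holds.
[7] a3 = -6 ≠ -8, but a6 = 4 = 4 (second disjunct) — holds.
[8] |4 - (-6)| = 10 — holds.
[9] 4 / 2 = 2, so 2 divides 4 — holds.
[10] |14 - (-6)| = 20; 20 > 19, exceeds bound 19 — does not hold.
[11] a7 = 8, a5 = -5; 8 > -5 — holds.

The assignment fails constraints 5, 10.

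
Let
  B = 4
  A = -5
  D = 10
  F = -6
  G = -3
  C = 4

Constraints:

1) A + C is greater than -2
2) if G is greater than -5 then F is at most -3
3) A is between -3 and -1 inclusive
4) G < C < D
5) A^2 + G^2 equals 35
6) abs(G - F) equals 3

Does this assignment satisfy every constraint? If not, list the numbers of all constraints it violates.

The assignment fails constraints 3 and 5.

1) A + C = -5 + 4 = -1; -1 > -2 — satisfied.
2) G = -3 > -5, so we need F ≤ -3; F = -6 ≤ -3 — satisfied.
3) A = -5 is outside [-3, -1] — violated.
4) values -3 < 4 < 10 — satisfied.
5) A^2 + G^2 = (-5)^2 + (-3)^2 = 25 + 9 = 34, not 35 — violated.
6) abs(-3 - (-6)) = 3 — satisfied.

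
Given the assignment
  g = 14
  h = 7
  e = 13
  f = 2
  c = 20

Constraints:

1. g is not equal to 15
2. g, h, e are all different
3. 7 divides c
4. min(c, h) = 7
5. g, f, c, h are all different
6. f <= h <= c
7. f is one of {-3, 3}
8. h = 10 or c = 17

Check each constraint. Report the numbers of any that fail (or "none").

Constraints 3, 7, 8 are violated.

1. g = 14, and 14 ≠ 15 — OK.
2. values 14, 7, 13 are pairwise distinct — OK.
3. 20 = 7*2 + 6, so 7 does not divide 20 — violated.
4. min(20, 7) = 7 — OK.
5. values 14, 2, 20, 7 are pairwise distinct — OK.
6. values 2 <= 7 <= 20 — OK.
7. f = 2 is not in {-3, 3} — violated.
8. h = 7 ≠ 10 and c = 20 ≠ 17; both disjuncts false — violated.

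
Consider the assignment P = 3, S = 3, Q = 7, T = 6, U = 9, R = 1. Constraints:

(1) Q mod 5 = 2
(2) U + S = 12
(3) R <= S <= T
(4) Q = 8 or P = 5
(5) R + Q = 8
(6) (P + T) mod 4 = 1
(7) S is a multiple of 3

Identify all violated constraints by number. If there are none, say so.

(1) 7 mod 5 = 2  true
(2) U + S = 9 + 3 = 12  true
(3) values 1 <= 3 <= 6  true
(4) Q = 7 ≠ 8 and P = 3 ≠ 5; both disjuncts false  false
(5) R + Q = 1 + 7 = 8  true
(6) P + T = 9; 9 mod 4 = 1  true
(7) 3 / 3 = 1, so 3 divides 3  true

No — constraint 4 is not satisfied.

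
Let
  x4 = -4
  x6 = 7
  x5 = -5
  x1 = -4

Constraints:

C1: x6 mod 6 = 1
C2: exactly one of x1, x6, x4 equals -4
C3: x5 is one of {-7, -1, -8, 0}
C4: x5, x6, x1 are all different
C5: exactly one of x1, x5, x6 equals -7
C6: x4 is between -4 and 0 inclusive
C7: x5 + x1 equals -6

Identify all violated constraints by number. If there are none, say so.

C1: 7 mod 6 = 1  yes
C2: x1=-4, x6=7, x4=-4; 2 of them equal -4, not exactly one  no
C3: x5 = -5 is not in {-7, -1, -8, 0}  no
C4: values -5, 7, -4 are pairwise distinct  yes
C5: x1=-4, x5=-5, x6=7; 0 of them equal -7, not exactly one  no
C6: x4 = -4 lies in [-4, 0]  yes
C7: x5 + x1 = -5 + (-4) = -9, not -6  no

Constraints 2, 3, 5, 7 do not hold.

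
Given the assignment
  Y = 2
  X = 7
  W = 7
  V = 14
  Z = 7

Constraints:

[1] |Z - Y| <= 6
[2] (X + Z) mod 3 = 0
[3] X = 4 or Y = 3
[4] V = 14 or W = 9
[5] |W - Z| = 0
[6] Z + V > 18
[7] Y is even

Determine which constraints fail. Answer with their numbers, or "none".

The assignment fails constraints 2 and 3.

[1] |7 - 2| = 5; 5 ≤ 6  ✔
[2] X + Z = 14; 14 mod 3 = 2, not 0  ✘
[3] X = 7 ≠ 4 and Y = 2 ≠ 3; both disjuncts false  ✘
[4] V = 14 = 14 (first disjunct)  ✔
[5] |7 - 7| = 0  ✔
[6] Z + V = 7 + 14 = 21; 21 > 18  ✔
[7] Y = 2 is even  ✔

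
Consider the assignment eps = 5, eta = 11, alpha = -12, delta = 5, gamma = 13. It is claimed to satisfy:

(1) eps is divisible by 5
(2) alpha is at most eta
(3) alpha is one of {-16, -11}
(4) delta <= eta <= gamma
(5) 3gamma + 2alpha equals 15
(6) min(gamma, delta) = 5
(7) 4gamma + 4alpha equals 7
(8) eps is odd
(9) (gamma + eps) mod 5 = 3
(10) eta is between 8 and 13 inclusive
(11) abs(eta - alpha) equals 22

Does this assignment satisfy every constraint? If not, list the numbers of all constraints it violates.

(1) 5 / 5 = 1, so 5 divides 5 — holds.
(2) alpha = -12, eta = 11; -12 ≤ 11 — holds.
(3) alpha = -12 is not in {-16, -11} — does not hold.
(4) values 5 <= 11 <= 13 — holds.
(5) 3gamma + 2alpha = 3(13) + 2(-12) = 15 — holds.
(6) min(13, 5) = 5 — holds.
(7) 4gamma + 4alpha = 4(13) + 4(-12) = 4, not 7 — does not hold.
(8) eps = 5 is odd — holds.
(9) gamma + eps = 18; 18 mod 5 = 3 — holds.
(10) eta = 11 lies in [8, 13] — holds.
(11) abs(11 - (-12)) = 23, not 22 — does not hold.

Constraints 3, 7, and 11 do not hold.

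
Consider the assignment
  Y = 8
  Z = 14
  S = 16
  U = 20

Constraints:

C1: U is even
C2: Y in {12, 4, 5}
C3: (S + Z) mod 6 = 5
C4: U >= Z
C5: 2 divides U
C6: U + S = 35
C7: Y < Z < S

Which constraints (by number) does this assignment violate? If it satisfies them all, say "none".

The assignment fails constraints 2, 3, and 6.

C1: U = 20 is even — satisfied.
C2: Y = 8 is not in {12, 4, 5} — violated.
C3: S + Z = 30; 30 mod 6 = 0, not 5 — violated.
C4: U = 20, Z = 14; 20 ≥ 14 — satisfied.
C5: 20 / 2 = 10, so 2 divides 20 — satisfied.
C6: U + S = 20 + 16 = 36, not 35 — violated.
C7: values 8 < 14 < 16 — satisfied.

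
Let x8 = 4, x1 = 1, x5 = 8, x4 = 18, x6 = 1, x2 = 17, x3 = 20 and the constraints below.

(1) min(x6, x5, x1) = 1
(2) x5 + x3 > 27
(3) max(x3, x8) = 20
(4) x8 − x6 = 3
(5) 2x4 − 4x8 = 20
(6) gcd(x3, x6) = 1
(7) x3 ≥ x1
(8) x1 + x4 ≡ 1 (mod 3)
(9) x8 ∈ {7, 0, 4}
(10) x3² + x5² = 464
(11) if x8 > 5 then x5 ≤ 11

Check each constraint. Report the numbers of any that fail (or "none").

(1) min(1, 8, 1) = 1  holds
(2) x5 + x3 = 8 + 20 = 28; 28 > 27  holds
(3) max(20, 4) = 20  holds
(4) x8 − x6 = 4 − 1 = 3  holds
(5) 2x4 − 4x8 = 2(18) − 4(4) = 20  holds
(6) gcd(20, 1) = 1  holds
(7) x3 = 20, x1 = 1; 20 ≥ 1  holds
(8) x1 + x4 = 19; 19 mod 3 = 1  holds
(9) x8 = 4 is in {7, 0, 4}  holds
(10) x3² + x5² = 20² + 8² = 400 + 64 = 464  holds
(11) x8 = 4, not > 5; antecedent false, conditional vacuously true  holds

The assignment satisfies every constraint.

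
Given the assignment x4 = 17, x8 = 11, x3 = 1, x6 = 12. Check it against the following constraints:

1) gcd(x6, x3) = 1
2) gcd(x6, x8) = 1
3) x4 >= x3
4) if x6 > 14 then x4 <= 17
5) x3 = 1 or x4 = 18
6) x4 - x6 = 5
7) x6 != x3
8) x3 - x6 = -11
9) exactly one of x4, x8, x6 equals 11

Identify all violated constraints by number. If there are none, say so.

1) gcd(12, 1) = 1  holds
2) gcd(12, 11) = 1  holds
3) x4 = 17, x3 = 1; 17 ≥ 1  holds
4) x6 = 12, not > 14; antecedent false, conditional vacuously true  holds
5) x3 = 1 = 1 (first disjunct)  holds
6) x4 - x6 = 17 - 12 = 5  holds
7) x6 = 12, x3 = 1; distinct  holds
8) x3 - x6 = 1 - 12 = -11  holds
9) x4=17, x8=11, x6=12; 1 of them equals 11  holds

No violations.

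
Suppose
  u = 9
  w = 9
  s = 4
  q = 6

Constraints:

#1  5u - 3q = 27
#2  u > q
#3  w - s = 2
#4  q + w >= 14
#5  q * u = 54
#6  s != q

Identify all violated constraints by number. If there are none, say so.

No — constraint 3 is not satisfied.

#1 5u - 3q = 5(9) - 3(6) = 27  holds
#2 u = 9, q = 6; 9 > 6  holds
#3 w - s = 9 - 4 = 5, not 2  fails
#4 q + w = 6 + 9 = 15; 15 ≥ 14  holds
#5 q * u = 6 * 9 = 54  holds
#6 s = 4, q = 6; distinct  holds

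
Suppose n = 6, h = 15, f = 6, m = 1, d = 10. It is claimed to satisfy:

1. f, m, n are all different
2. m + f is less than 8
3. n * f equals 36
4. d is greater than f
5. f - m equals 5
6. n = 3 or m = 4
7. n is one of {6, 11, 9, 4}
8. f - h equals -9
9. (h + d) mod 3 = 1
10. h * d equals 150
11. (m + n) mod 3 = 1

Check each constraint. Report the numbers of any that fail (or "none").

Violated: 1 and 6.

1. f = n = 6, not all different — does not hold.
2. m + f = 1 + 6 = 7; 7 < 8 — holds.
3. n * f = 6 * 6 = 36 — holds.
4. d = 10, f = 6; 10 > 6 — holds.
5. f - m = 6 - 1 = 5 — holds.
6. n = 6 ≠ 3 and m = 1 ≠ 4; both disjuncts false — does not hold.
7. n = 6 is in {6, 11, 9, 4} — holds.
8. f - h = 6 - 15 = -9 — holds.
9. h + d = 25; 25 mod 3 = 1 — holds.
10. h * d = 15 * 10 = 150 — holds.
11. m + n = 7; 7 mod 3 = 1 — holds.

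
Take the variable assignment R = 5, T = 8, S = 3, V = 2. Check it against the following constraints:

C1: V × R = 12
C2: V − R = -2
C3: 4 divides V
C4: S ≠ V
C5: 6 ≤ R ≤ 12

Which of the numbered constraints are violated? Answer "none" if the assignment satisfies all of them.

C1: V × R = 2 × 5 = 10, not 12 — does not hold.
C2: V − R = 2 − 5 = -3, not -2 — does not hold.
C3: 2 = 4×0 + 2, so 4 does not divide 2 — does not hold.
C4: S = 3, V = 2; distinct — holds.
C5: R = 5 is outside [6, 12] — does not hold.

The assignment fails constraints 1, 2, 3, and 5.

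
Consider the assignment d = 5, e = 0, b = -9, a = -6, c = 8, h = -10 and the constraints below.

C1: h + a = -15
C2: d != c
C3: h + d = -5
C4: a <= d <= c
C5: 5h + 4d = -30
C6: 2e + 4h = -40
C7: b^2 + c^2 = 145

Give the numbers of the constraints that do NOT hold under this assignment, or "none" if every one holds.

C1: h + a = -10 + (-6) = -16, not -15  no
C2: d = 5, c = 8; distinct  yes
C3: h + d = -10 + 5 = -5  yes
C4: values -6 <= 5 <= 8  yes
C5: 5h + 4d = 5(-10) + 4(5) = -30  yes
C6: 2e + 4h = 2(0) + 4(-10) = -40  yes
C7: b^2 + c^2 = (-9)^2 + 8^2 = 81 + 64 = 145  yes

No — constraint 1 is not satisfied.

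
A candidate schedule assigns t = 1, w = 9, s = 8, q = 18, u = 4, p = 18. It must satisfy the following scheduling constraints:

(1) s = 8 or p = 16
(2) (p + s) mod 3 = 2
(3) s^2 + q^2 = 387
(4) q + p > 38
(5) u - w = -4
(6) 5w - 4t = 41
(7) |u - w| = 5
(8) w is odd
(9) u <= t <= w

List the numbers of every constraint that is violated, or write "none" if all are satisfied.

(1) s = 8 = 8 (first disjunct)  ✓
(2) p + s = 26; 26 mod 3 = 2  ✓
(3) s^2 + q^2 = 8^2 + 18^2 = 64 + 324 = 388, not 387  ✗
(4) q + p = 18 + 18 = 36; 36 ≤ 38, bound 38 not met  ✗
(5) u - w = 4 - 9 = -5, not -4  ✗
(6) 5w - 4t = 5(9) - 4(1) = 41  ✓
(7) |4 - 9| = 5  ✓
(8) w = 9 is odd  ✓
(9) values 4, 1, 9; u = 4 is not <= t = 1  ✗

No — constraints 3, 4, 5, and 9 are not satisfied.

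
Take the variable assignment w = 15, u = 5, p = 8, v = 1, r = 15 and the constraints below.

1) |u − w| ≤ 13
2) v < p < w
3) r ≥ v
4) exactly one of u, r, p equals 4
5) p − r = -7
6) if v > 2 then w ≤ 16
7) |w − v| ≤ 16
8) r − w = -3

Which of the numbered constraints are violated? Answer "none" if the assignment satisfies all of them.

No — constraints 4 and 8 are not satisfied.

1) |5 − 15| = 10; 10 ≤ 13  ✓
2) values 1 < 8 < 15  ✓
3) r = 15, v = 1; 15 ≥ 1  ✓
4) u=5, r=15, p=8; 0 of them equal 4, not exactly one  ✗
5) p − r = 8 − 15 = -7  ✓
6) v = 1, not > 2; antecedent false, conditional vacuously true  ✓
7) |15 − 1| = 14; 14 ≤ 16  ✓
8) r − w = 15 − 15 = 0, not -3  ✗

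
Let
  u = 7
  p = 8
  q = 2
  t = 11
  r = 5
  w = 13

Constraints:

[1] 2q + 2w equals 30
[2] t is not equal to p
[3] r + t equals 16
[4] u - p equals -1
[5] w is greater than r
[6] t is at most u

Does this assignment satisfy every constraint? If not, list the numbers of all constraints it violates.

[1] 2q + 2w = 2(2) + 2(13) = 30 — holds.
[2] t = 11, p = 8; distinct — holds.
[3] r + t = 5 + 11 = 16 — holds.
[4] u - p = 7 - 8 = -1 — holds.
[5] w = 13, r = 5; 13 > 5 — holds.
[6] t = 11, u = 7; 11 > 7 (want ≤) — fails.

Violated: 6.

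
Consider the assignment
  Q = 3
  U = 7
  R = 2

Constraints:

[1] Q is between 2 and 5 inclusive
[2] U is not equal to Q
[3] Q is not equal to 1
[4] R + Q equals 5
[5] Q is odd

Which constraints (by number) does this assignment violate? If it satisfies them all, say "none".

Yes — all constraints hold.

[1] Q = 3 lies in [2, 5] — holds.
[2] U = 7, Q = 3; distinct — holds.
[3] Q = 3, and 3 ≠ 1 — holds.
[4] R + Q = 2 + 3 = 5 — holds.
[5] Q = 3 is odd — holds.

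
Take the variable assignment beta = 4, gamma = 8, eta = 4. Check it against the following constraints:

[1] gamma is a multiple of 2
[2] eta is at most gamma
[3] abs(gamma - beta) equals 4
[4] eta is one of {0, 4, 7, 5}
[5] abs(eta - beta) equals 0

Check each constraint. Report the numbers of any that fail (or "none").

None — every constraint holds.

[1] 8 / 2 = 4, so 2 divides 8 — satisfied.
[2] eta = 4, gamma = 8; 4 ≤ 8 — satisfied.
[3] abs(8 - 4) = 4 — satisfied.
[4] eta = 4 is in {0, 4, 7, 5} — satisfied.
[5] abs(4 - 4) = 0 — satisfied.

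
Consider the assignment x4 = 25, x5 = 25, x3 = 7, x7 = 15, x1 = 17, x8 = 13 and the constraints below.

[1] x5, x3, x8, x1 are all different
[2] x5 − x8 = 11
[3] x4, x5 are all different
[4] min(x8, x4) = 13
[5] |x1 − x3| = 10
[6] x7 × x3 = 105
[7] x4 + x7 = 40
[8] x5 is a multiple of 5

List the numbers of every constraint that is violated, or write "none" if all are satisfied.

Constraints 2 and 3 are violated.

[1] values 25, 7, 13, 17 are pairwise distinct  holds
[2] x5 − x8 = 25 − 13 = 12, not 11  fails
[3] x4 = x5 = 25, not all different  fails
[4] min(13, 25) = 13  holds
[5] |17 − 7| = 10  holds
[6] x7 × x3 = 15 × 7 = 105  holds
[7] x4 + x7 = 25 + 15 = 40  holds
[8] 25 / 5 = 5, so 5 divides 25  holds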